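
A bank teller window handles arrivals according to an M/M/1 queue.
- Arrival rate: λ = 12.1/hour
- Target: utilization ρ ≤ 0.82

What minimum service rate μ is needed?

ρ = λ/μ, so μ = λ/ρ
μ ≥ 12.1/0.82 = 14.7561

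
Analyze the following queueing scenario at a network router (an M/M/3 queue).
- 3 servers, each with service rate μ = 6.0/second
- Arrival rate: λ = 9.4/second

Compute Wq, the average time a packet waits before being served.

Traffic intensity: ρ = λ/(cμ) = 9.4/(3×6.0) = 0.5222
Since ρ = 0.5222 < 1, system is stable.
Offered load a = λ/μ = cρ = 9.4/6.0 = 1.5667
P₀ = [ Σₙ₌₀^2 aⁿ/n! + a^3/(3!(1-ρ)) ]⁻¹
Σ = a^0/0! + a^1/1! + a^2/2! = 1.0000 + 1.5667 + 1.2272 = 3.7939
a^3/(3!(1-ρ)) = 3.8453/(6 × 0.47778) = 1.3414
P₀ = 1/(3.7939 + 1.3414) = 0.1947
Lq = P₀·a^3·ρ / (3!(1-ρ)²) = 0.19473 × 3.8453 × 0.52222 / (6 × 0.22827) = 0.2855
Wq = Lq/λ = 0.2855/9.4 = 0.03037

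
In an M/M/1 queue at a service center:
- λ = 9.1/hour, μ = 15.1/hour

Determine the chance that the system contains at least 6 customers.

ρ = λ/μ = 9.1/15.1 = 0.60265
P(N ≥ n) = ρⁿ
P(N ≥ 6) = 0.60265^6
P(N ≥ 6) = 0.04791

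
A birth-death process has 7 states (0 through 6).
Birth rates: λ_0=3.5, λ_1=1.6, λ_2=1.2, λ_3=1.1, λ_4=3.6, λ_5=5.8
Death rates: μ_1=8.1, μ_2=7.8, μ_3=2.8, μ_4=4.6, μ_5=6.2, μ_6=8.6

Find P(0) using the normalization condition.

Ratios P(n)/P(0) = (λ₀···λₙ₋₁)/(μ₁···μₙ):
P(1)/P(0) = (3.5)/(8.1) = 0.4321
P(2)/P(0) = (3.5×1.6)/(8.1×7.8) = 0.08864
P(3)/P(0) = (3.5×1.6×1.2)/(8.1×7.8×2.8) = 0.03799
P(4)/P(0) = (3.5×1.6×1.2×1.1)/(8.1×7.8×2.8×4.6) = 0.009084
P(5)/P(0) = (3.5×1.6×1.2×1.1×3.6)/(8.1×7.8×2.8×4.6×6.2) = 0.005274
P(6)/P(0) = (3.5×1.6×1.2×1.1×3.6×5.8)/(8.1×7.8×2.8×4.6×6.2×8.6) = 0.003557

Normalization: ∑ P(n) = 1
P(0) × (1.0000 + 0.4321 + 0.08864 + 0.03799 + 0.009084 + 0.005274 + 0.003557) = 1
P(0) × 1.5766 = 1
P(0) = 1/1.5766 = 0.6343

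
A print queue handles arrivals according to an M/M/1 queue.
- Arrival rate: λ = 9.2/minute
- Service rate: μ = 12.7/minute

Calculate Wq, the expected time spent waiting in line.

First, compute utilization: ρ = λ/μ = 9.2/12.7 = 0.7244
For M/M/1: Wq = λ/(μ(μ-λ))
Wq = 9.2/(12.7 × (12.7-9.2))
Wq = 9.2/(12.7 × 3.50)
Wq = 0.2070 minutes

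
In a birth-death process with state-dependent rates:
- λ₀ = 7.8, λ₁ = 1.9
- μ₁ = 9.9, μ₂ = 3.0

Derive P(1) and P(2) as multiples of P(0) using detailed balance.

Balance equations:
State 0: λ₀P₀ = μ₁P₁ → P₁ = (λ₀/μ₁)P₀ = (7.8/9.9)P₀ = 0.7879P₀
State 1: P₂ = (λ₀λ₁)/(μ₁μ₂)P₀ = (7.8×1.9)/(9.9×3.0)P₀ = 0.4990P₀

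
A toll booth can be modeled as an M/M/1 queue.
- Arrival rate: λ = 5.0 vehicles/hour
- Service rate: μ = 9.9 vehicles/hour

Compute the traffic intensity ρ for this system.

Server utilization: ρ = λ/μ
ρ = 5.0/9.9 = 0.5051
The server is busy 50.51% of the time.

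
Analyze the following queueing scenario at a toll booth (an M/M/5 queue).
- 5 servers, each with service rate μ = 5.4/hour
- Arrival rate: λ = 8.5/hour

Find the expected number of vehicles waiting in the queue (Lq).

Traffic intensity: ρ = λ/(cμ) = 8.5/(5×5.4) = 0.3148
Since ρ = 0.3148 < 1, system is stable.
Offered load a = λ/μ = cρ = 8.5/5.4 = 1.5741
P₀ = [ Σₙ₌₀^4 aⁿ/n! + a^5/(5!(1-ρ)) ]⁻¹
Σ = a^0/0! + a^1/1! + a^2/2! + a^3/3! + a^4/4! = 1.00000 + 1.57407 + 1.23885 + 0.650016 + 0.255793 = 4.7187
a^5/(5!(1-ρ)) = 9.6633/(120 × 0.6852) = 0.1175
P₀ = 1/(4.7187 + 0.1175) = 0.2068
Lq = P₀·a^5·ρ / (5!(1-ρ)²) = 0.2068 × 9.6633 × 0.3148 / (120 × 0.4695) = 0.01117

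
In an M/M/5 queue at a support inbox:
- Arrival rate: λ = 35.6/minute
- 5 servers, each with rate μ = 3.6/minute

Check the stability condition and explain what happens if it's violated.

Stability requires ρ = λ/(cμ) < 1
ρ = 35.6/(5 × 3.6) = 35.6/18.00 = 1.9778
Since 1.9778 ≥ 1, the system is UNSTABLE.
Need c > λ/μ = 35.6/3.6 = 9.89.
Minimum servers needed: c = 10.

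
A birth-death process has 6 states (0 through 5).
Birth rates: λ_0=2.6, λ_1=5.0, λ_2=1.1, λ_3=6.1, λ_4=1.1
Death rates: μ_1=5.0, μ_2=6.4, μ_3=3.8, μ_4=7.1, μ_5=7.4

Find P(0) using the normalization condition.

Ratios P(n)/P(0) = (λ₀···λₙ₋₁)/(μ₁···μₙ):
P(1)/P(0) = (2.6)/(5.0) = 0.52000
P(2)/P(0) = (2.6×5.0)/(5.0×6.4) = 0.40625
P(3)/P(0) = (2.6×5.0×1.1)/(5.0×6.4×3.8) = 0.11760
P(4)/P(0) = (2.6×5.0×1.1×6.1)/(5.0×6.4×3.8×7.1) = 0.10104
P(5)/P(0) = (2.6×5.0×1.1×6.1×1.1)/(5.0×6.4×3.8×7.1×7.4) = 0.015019

Normalization: ∑ P(n) = 1
P(0) × (1.0000 + 0.52000 + 0.40625 + 0.11760 + 0.10104 + 0.015019) = 1
P(0) × 2.1599 = 1
P(0) = 1/2.1599 = 0.4630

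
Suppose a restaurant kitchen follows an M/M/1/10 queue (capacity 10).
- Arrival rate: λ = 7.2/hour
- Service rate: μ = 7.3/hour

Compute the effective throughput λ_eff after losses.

ρ = λ/μ = 7.2/7.3 = 0.9863
P₀ = (1-ρ)/(1-ρ^(K+1)) = (1-0.9863)/(1-0.9863^11) = 0.013700/0.14079 = 0.09731
P_K = P₀×ρ^K = 0.09731 × 0.9863^10 = 0.09731 × 0.8711 = 0.08477
λ_eff = λ(1-P_K) = 7.2 × (1 - 0.08477) = 7.2 × 0.91523 = 6.5897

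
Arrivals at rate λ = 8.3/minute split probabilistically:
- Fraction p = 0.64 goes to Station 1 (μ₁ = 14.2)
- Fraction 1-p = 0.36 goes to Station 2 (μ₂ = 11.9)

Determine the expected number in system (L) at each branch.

Effective rates: λ₁ = 8.3×0.64 = 5.312, λ₂ = 8.3×0.36 = 2.988
Station 1: ρ₁ = 5.312/14.2 = 0.3741, L₁ = ρ₁/(1-ρ₁) = 0.3741/(1-0.3741) = 0.5977
Station 2: ρ₂ = 2.988/11.9 = 0.2511, L₂ = ρ₂/(1-ρ₂) = 0.2511/(1-0.2511) = 0.3353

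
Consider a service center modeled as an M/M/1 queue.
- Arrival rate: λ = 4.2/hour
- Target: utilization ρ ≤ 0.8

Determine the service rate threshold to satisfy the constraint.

ρ = λ/μ, so μ = λ/ρ
μ ≥ 4.2/0.8 = 5.2500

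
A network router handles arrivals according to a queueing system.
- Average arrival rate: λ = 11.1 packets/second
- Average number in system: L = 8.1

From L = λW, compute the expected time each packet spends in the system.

Little's Law: L = λW, so W = L/λ
W = 8.1/11.1 = 0.7297 seconds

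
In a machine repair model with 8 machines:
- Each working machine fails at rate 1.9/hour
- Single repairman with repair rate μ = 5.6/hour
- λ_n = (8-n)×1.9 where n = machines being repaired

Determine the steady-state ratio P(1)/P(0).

P(1)/P(0) = ∏_{i=0}^{1-1} λ_i/μ_{i+1}
= (8-0)×1.9/5.6
= 2.7143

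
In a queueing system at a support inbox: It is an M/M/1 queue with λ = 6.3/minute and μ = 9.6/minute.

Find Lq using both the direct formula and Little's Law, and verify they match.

Method 1 (direct): Lq = λ²/(μ(μ-λ)) = 39.69/(9.6 × 3.30) = 1.2528

Method 2 (Little's Law):
W = 1/(μ-λ) = 1/3.30 = 0.30303
Wq = W - 1/μ = 0.30303 - 0.10417 = 0.19886
Lq = λWq = 6.3 × 0.19886 = 1.2528 ✔ (matches Method 1)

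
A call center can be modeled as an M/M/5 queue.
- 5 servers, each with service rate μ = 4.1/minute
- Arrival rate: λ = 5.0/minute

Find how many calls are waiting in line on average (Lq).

Traffic intensity: ρ = λ/(cμ) = 5.0/(5×4.1) = 0.2439
Since ρ = 0.2439 < 1, system is stable.
Offered load a = λ/μ = cρ = 5.0/4.1 = 1.2195
P₀ = [ Σₙ₌₀^4 aⁿ/n! + a^5/(5!(1-ρ)) ]⁻¹
Σ = a^0/0! + a^1/1! + a^2/2! + a^3/3! + a^4/4! = 1.0000 + 1.2195 + 0.7436 + 0.3023 + 0.09216 = 3.3576
a^5/(5!(1-ρ)) = 2.6973/(120 × 0.7561) = 0.02973
P₀ = 1/(3.3576 + 0.02973) = 0.2952
Lq = P₀·a^5·ρ / (5!(1-ρ)²) = 0.2952 × 2.6973 × 0.2439 / (120 × 0.5717) = 0.002831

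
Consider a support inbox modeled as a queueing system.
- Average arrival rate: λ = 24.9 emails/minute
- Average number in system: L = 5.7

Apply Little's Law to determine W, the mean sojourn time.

Little's Law: L = λW, so W = L/λ
W = 5.7/24.9 = 0.2289 minutes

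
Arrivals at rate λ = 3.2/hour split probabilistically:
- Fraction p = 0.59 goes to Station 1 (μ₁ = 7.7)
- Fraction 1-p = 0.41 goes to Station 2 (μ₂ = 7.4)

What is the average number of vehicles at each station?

Effective rates: λ₁ = 3.2×0.59 = 1.888, λ₂ = 3.2×0.41 = 1.312
Station 1: ρ₁ = 1.888/7.7 = 0.24519, L₁ = ρ₁/(1-ρ₁) = 0.24519/(1-0.24519) = 0.3248
Station 2: ρ₂ = 1.312/7.4 = 0.1773, L₂ = ρ₂/(1-ρ₂) = 0.1773/(1-0.1773) = 0.2155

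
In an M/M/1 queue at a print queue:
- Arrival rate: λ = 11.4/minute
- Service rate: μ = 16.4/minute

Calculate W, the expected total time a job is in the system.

First, compute utilization: ρ = λ/μ = 11.4/16.4 = 0.6951
For M/M/1: W = 1/(μ-λ)
W = 1/(16.4-11.4) = 1/5.00
W = 0.2000 minutes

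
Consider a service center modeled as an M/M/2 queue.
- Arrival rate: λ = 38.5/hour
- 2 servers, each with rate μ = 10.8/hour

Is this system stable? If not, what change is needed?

Stability requires ρ = λ/(cμ) < 1
ρ = 38.5/(2 × 10.8) = 38.5/21.60 = 1.7824
Since 1.7824 ≥ 1, the system is UNSTABLE.
Need c > λ/μ = 38.5/10.8 = 3.56.
Minimum servers needed: c = 4.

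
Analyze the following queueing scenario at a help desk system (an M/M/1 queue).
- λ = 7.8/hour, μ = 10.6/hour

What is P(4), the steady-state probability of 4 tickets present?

ρ = λ/μ = 7.8/10.6 = 0.73585
P(n) = (1-ρ)ρⁿ
P(4) = (1-0.73585) × 0.73585^4
P(4) = 0.26415 × 0.29320
P(4) = 0.07745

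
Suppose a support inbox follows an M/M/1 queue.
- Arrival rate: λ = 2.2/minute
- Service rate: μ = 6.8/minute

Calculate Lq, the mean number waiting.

ρ = λ/μ = 2.2/6.8 = 0.3235
For M/M/1: Lq = λ²/(μ(μ-λ))
Lq = 4.84/(6.8 × 4.60)
Lq = 0.1547 emails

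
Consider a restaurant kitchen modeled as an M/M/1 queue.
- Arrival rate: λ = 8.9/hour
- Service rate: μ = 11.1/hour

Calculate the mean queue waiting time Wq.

First, compute utilization: ρ = λ/μ = 8.9/11.1 = 0.8018
For M/M/1: Wq = λ/(μ(μ-λ))
Wq = 8.9/(11.1 × (11.1-8.9))
Wq = 8.9/(11.1 × 2.20)
Wq = 0.3645 hours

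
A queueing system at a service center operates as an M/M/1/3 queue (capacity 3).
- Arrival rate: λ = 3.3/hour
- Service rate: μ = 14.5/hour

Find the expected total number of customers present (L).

ρ = λ/μ = 3.3/14.5 = 0.22759
P₀ = (1-ρ)/(1-ρ^(K+1)) = (1-0.22759)/(1-0.22759^4) = 0.7724/0.9973 = 0.7745
P_K = P₀×ρ^K = 0.77449 × 0.22759^3 = 0.77449 × 0.011789 = 0.009130
L = ρ[1 - (K+1)ρ^K + Kρ^(K+1)] / [(1-ρ)(1-ρ^(K+1))]
L = 0.22759 × (1 - 4×0.01179 + 3×0.002683) / ((1 - 0.22759) × (1 - 0.002683)) = 0.2839 customers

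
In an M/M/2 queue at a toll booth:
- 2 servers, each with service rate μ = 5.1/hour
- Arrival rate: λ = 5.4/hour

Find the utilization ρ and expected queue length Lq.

Traffic intensity: ρ = λ/(cμ) = 5.4/(2×5.1) = 0.5294
Since ρ = 0.5294 < 1, system is stable.
Offered load a = λ/μ = cρ = 5.4/5.1 = 1.0588
P₀ = [ Σₙ₌₀^1 aⁿ/n! + a^2/(2!(1-ρ)) ]⁻¹
Σ = a^0/0! + a^1/1! = 1.0000 + 1.0588 = 2.0588
a^2/(2!(1-ρ)) = 1.1211/(2 × 0.47059) = 1.1912
P₀ = 1/(2.0588 + 1.1912) = 0.3077
Lq = P₀·a^2·ρ / (2!(1-ρ)²) = 0.30769 × 1.1211 × 0.52941 / (2 × 0.22145) = 0.4123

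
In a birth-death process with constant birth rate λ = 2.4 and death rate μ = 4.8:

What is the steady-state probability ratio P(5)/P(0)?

For constant rates: P(n)/P(0) = (λ/μ)^n
P(5)/P(0) = (2.4/4.8)^5 = 0.5000^5 = 0.03125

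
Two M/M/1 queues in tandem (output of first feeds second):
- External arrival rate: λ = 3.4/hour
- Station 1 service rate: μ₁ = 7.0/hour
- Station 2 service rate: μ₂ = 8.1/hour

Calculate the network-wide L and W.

By Jackson's theorem, each station behaves as independent M/M/1.
Station 1: ρ₁ = 3.4/7.0 = 0.4857, L₁ = ρ₁/(1-ρ₁) = λ/(μ₁-λ) = 3.4/3.60 = 0.9444
Station 2: ρ₂ = 3.4/8.1 = 0.4198, L₂ = ρ₂/(1-ρ₂) = λ/(μ₂-λ) = 3.4/4.70 = 0.7234
Total: L = L₁ + L₂ = 0.9444 + 0.7234 = 1.6678
W = L/λ = 1.6678/3.4 = 0.4905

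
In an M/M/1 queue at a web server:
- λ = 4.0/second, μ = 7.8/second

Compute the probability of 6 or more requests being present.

ρ = λ/μ = 4.0/7.8 = 0.51282
P(N ≥ n) = ρⁿ
P(N ≥ 6) = 0.51282^6
P(N ≥ 6) = 0.01819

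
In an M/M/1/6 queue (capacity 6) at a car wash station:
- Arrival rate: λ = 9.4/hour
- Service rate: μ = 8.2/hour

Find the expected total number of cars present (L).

ρ = λ/μ = 9.4/8.2 = 1.14634
P₀ = (1-ρ)/(1-ρ^(K+1)) = (1-1.14634)/(1-1.14634^7) = -0.14634/-1.6013 = 0.09139
P_K = P₀×ρ^K = 0.09139 × 1.14634^6 = 0.09139 × 2.2692 = 0.2074
L = ρ[1 - (K+1)ρ^K + Kρ^(K+1)] / [(1-ρ)(1-ρ^(K+1))]
L = 1.14634 × (1 - 7×2.26924 + 6×2.60132) / ((1 - 1.14634) × (1 - 2.60132)) = 3.5380 cars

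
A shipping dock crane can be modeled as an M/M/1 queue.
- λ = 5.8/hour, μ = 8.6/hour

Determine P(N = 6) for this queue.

ρ = λ/μ = 5.8/8.6 = 0.67442
P(n) = (1-ρ)ρⁿ
P(6) = (1-0.67442) × 0.67442^6
P(6) = 0.3256 × 0.09410
P(6) = 0.03064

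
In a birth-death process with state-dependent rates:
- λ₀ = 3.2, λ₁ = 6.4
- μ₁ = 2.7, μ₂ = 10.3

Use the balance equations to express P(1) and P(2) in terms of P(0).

Balance equations:
State 0: λ₀P₀ = μ₁P₁ → P₁ = (λ₀/μ₁)P₀ = (3.2/2.7)P₀ = 1.1852P₀
State 1: P₂ = (λ₀λ₁)/(μ₁μ₂)P₀ = (3.2×6.4)/(2.7×10.3)P₀ = 0.7364P₀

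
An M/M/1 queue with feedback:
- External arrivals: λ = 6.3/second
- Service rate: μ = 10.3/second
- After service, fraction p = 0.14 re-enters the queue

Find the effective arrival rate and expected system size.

Effective arrival rate: λ_eff = λ/(1-p) = 6.3/(1-0.14) = 6.3/0.86 = 7.32558
ρ = λ_eff/μ = 7.32558/10.3 = 0.711221
L = ρ/(1-ρ) = 0.711221/(1-0.711221) = 2.4629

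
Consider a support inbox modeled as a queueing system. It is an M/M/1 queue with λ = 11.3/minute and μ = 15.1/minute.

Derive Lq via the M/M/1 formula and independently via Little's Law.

Method 1 (direct): Lq = λ²/(μ(μ-λ)) = 127.69/(15.1 × 3.80) = 2.2253

Method 2 (Little's Law):
W = 1/(μ-λ) = 1/3.80 = 0.26316
Wq = W - 1/μ = 0.26316 - 0.066225 = 0.19693
Lq = λWq = 11.3 × 0.19693 = 2.2253 ✔ (matches Method 1)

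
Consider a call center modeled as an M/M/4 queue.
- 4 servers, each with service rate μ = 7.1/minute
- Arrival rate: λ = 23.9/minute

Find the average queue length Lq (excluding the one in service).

Traffic intensity: ρ = λ/(cμ) = 23.9/(4×7.1) = 0.8415
Since ρ = 0.8415 < 1, system is stable.
Offered load a = λ/μ = cρ = 23.9/7.1 = 3.3662
P₀ = [ Σₙ₌₀^3 aⁿ/n! + a^4/(4!(1-ρ)) ]⁻¹
Σ = a^0/0! + a^1/1! + a^2/2! + a^3/3! = 1.00000 + 3.36620 + 5.66564 + 6.35722 = 16.3891
a^4/(4!(1-ρ)) = 128.3980/(24 × 0.158451) = 33.7639
P₀ = 1/(16.3891 + 33.7639) = 0.01994
Lq = P₀·a^4·ρ / (4!(1-ρ)²) = 0.019939 × 128.3980 × 0.84155 / (24 × 0.025107) = 3.5755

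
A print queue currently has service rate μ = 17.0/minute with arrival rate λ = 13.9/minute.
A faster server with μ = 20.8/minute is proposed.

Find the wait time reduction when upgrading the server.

System 1: ρ₁ = 13.9/17.0 = 0.8176, W₁ = 1/(17.0-13.9) = 0.32258
System 2: ρ₂ = 13.9/20.8 = 0.6683, W₂ = 1/(20.8-13.9) = 0.14493
Improvement: (W₁-W₂)/W₁ = (0.32258-0.14493)/0.32258 = 55.07%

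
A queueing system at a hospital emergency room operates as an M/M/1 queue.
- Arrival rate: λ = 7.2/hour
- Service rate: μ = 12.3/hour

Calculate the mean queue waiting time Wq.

First, compute utilization: ρ = λ/μ = 7.2/12.3 = 0.5854
For M/M/1: Wq = λ/(μ(μ-λ))
Wq = 7.2/(12.3 × (12.3-7.2))
Wq = 7.2/(12.3 × 5.10)
Wq = 0.1148 hours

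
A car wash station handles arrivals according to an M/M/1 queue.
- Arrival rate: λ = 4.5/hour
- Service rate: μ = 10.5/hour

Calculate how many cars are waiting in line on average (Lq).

ρ = λ/μ = 4.5/10.5 = 0.4286
For M/M/1: Lq = λ²/(μ(μ-λ))
Lq = 20.25/(10.5 × 6.00)
Lq = 0.3214 cars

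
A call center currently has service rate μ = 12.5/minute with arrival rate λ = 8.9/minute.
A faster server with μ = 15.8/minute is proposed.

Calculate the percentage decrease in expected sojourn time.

System 1: ρ₁ = 8.9/12.5 = 0.7120, W₁ = 1/(12.5-8.9) = 0.27778
System 2: ρ₂ = 8.9/15.8 = 0.5633, W₂ = 1/(15.8-8.9) = 0.14493
Improvement: (W₁-W₂)/W₁ = (0.27778-0.14493)/0.27778 = 47.83%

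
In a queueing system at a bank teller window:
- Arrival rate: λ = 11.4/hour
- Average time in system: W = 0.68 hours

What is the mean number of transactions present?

Little's Law: L = λW
L = 11.4 × 0.68 = 7.7520 transactions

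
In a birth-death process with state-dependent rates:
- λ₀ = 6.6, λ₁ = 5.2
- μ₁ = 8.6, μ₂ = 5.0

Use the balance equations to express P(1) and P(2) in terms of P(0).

Balance equations:
State 0: λ₀P₀ = μ₁P₁ → P₁ = (λ₀/μ₁)P₀ = (6.6/8.6)P₀ = 0.7674P₀
State 1: P₂ = (λ₀λ₁)/(μ₁μ₂)P₀ = (6.6×5.2)/(8.6×5.0)P₀ = 0.7981P₀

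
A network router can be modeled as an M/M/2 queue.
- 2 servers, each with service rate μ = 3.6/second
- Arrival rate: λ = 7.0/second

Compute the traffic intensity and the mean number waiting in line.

Traffic intensity: ρ = λ/(cμ) = 7.0/(2×3.6) = 0.9722
Since ρ = 0.9722 < 1, system is stable.
Offered load a = λ/μ = cρ = 7.0/3.6 = 1.9444
P₀ = [ Σₙ₌₀^1 aⁿ/n! + a^2/(2!(1-ρ)) ]⁻¹
Σ = a^0/0! + a^1/1! = 1.0000 + 1.9444 = 2.9444
a^2/(2!(1-ρ)) = 3.7808642/(2 × 0.027777778) = 68.0556
P₀ = 1/(2.9444 + 68.0556) = 0.01408
Lq = P₀·a^2·ρ / (2!(1-ρ)²) = 0.01408451 × 3.780864 × 0.9722222 / (2 × 0.0007716049) = 33.5485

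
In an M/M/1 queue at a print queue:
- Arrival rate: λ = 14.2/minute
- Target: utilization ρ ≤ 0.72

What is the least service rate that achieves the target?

ρ = λ/μ, so μ = λ/ρ
μ ≥ 14.2/0.72 = 19.7222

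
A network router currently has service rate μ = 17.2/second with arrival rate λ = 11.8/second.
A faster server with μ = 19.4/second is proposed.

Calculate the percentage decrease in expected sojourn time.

System 1: ρ₁ = 11.8/17.2 = 0.6860, W₁ = 1/(17.2-11.8) = 0.18519
System 2: ρ₂ = 11.8/19.4 = 0.6082, W₂ = 1/(19.4-11.8) = 0.13158
Improvement: (W₁-W₂)/W₁ = (0.18519-0.13158)/0.18519 = 28.95%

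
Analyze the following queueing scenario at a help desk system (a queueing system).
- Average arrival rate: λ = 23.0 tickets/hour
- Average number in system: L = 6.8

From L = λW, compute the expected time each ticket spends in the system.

Little's Law: L = λW, so W = L/λ
W = 6.8/23.0 = 0.2957 hours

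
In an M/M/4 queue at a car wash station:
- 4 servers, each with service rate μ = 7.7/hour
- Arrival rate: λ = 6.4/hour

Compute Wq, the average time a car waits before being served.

Traffic intensity: ρ = λ/(cμ) = 6.4/(4×7.7) = 0.2078
Since ρ = 0.2078 < 1, system is stable.
Offered load a = λ/μ = cρ = 6.4/7.7 = 0.8312
P₀ = [ Σₙ₌₀^3 aⁿ/n! + a^4/(4!(1-ρ)) ]⁻¹
Σ = a^0/0! + a^1/1! + a^2/2! + a^3/3! = 1.0000 + 0.8312 + 0.3454 + 0.09570 = 2.2723
a^4/(4!(1-ρ)) = 0.4773/(24 × 0.7922) = 0.02510
P₀ = 1/(2.2723 + 0.02510) = 0.4353
Lq = P₀·a^4·ρ / (4!(1-ρ)²) = 0.4353 × 0.4773 × 0.2078 / (24 × 0.6276) = 0.002866
Wq = Lq/λ = 0.002866/6.4 = 0.0004478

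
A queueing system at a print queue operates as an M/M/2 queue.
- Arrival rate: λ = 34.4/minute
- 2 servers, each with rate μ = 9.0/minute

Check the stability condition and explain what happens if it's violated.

Stability requires ρ = λ/(cμ) < 1
ρ = 34.4/(2 × 9.0) = 34.4/18.00 = 1.9111
Since 1.9111 ≥ 1, the system is UNSTABLE.
Need c > λ/μ = 34.4/9.0 = 3.82.
Minimum servers needed: c = 4.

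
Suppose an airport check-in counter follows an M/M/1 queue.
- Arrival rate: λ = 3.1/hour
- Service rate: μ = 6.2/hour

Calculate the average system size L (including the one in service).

ρ = λ/μ = 3.1/6.2 = 0.5000
For M/M/1: L = λ/(μ-λ)
L = 3.1/(6.2-3.1) = 3.1/3.10
L = 1.0000 passengers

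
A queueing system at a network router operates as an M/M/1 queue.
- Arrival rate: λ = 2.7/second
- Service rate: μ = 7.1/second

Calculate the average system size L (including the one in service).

ρ = λ/μ = 2.7/7.1 = 0.3803
For M/M/1: L = λ/(μ-λ)
L = 2.7/(7.1-2.7) = 2.7/4.40
L = 0.6136 packets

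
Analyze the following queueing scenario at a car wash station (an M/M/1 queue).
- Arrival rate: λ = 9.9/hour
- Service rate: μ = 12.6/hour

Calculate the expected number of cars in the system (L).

ρ = λ/μ = 9.9/12.6 = 0.7857
For M/M/1: L = λ/(μ-λ)
L = 9.9/(12.6-9.9) = 9.9/2.70
L = 3.6667 cars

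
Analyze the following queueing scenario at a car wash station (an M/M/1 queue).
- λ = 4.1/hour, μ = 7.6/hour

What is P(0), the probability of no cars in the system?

ρ = λ/μ = 4.1/7.6 = 0.5395
P(0) = 1 - ρ = 1 - 0.5395 = 0.4605
The server is idle 46.05% of the time.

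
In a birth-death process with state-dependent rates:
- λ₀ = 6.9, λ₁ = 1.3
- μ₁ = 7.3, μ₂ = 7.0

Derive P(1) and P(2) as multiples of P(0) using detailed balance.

Balance equations:
State 0: λ₀P₀ = μ₁P₁ → P₁ = (λ₀/μ₁)P₀ = (6.9/7.3)P₀ = 0.9452P₀
State 1: P₂ = (λ₀λ₁)/(μ₁μ₂)P₀ = (6.9×1.3)/(7.3×7.0)P₀ = 0.1755P₀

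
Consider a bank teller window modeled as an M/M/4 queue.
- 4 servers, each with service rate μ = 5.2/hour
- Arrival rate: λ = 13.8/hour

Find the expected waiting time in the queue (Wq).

Traffic intensity: ρ = λ/(cμ) = 13.8/(4×5.2) = 0.6635
Since ρ = 0.6635 < 1, system is stable.
Offered load a = λ/μ = cρ = 13.8/5.2 = 2.6538
P₀ = [ Σₙ₌₀^3 aⁿ/n! + a^4/(4!(1-ρ)) ]⁻¹
Σ = a^0/0! + a^1/1! + a^2/2! + a^3/3! = 1.00000 + 2.65385 + 3.52145 + 3.11513 = 10.2904
a^4/(4!(1-ρ)) = 49.6024/(24 × 0.336538) = 6.1413
P₀ = 1/(10.2904 + 6.1413) = 0.06086
Lq = P₀·a^4·ρ / (4!(1-ρ)²) = 0.060858 × 49.6024 × 0.66346 / (24 × 0.11326) = 0.7368
Wq = Lq/λ = 0.7368/13.8 = 0.05339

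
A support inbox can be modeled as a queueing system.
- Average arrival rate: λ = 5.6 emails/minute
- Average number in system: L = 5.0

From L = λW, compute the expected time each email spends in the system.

Little's Law: L = λW, so W = L/λ
W = 5.0/5.6 = 0.8929 minutes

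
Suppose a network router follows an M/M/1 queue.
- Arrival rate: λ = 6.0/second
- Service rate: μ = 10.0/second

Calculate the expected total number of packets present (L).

ρ = λ/μ = 6.0/10.0 = 0.6000
For M/M/1: L = λ/(μ-λ)
L = 6.0/(10.0-6.0) = 6.0/4.00
L = 1.5000 packets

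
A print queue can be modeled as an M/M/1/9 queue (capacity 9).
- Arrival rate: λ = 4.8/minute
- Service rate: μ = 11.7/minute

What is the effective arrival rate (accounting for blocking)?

ρ = λ/μ = 4.8/11.7 = 0.41026
P₀ = (1-ρ)/(1-ρ^(K+1)) = (1-0.41026)/(1-0.41026^10) = 0.5897/0.9999 = 0.5898
P_K = P₀×ρ^K = 0.5898 × 0.41026^9 = 0.5898 × 0.0003293 = 0.0001942
λ_eff = λ(1-P_K) = 4.8 × (1 - 0.0001942) = 4.8 × 0.99981 = 4.7991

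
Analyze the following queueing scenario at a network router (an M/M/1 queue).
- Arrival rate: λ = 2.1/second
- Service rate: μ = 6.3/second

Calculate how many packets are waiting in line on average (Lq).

ρ = λ/μ = 2.1/6.3 = 0.3333
For M/M/1: Lq = λ²/(μ(μ-λ))
Lq = 4.41/(6.3 × 4.20)
Lq = 0.1667 packets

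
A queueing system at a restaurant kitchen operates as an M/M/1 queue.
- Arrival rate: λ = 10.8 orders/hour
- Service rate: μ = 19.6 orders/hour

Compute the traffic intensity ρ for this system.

Server utilization: ρ = λ/μ
ρ = 10.8/19.6 = 0.5510
The server is busy 55.10% of the time.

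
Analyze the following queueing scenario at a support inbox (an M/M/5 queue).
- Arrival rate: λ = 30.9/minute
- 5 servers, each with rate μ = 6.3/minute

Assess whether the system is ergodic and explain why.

Stability requires ρ = λ/(cμ) < 1
ρ = 30.9/(5 × 6.3) = 30.9/31.50 = 0.9810
Since 0.9810 < 1, the system is STABLE.
The servers are busy 98.10% of the time.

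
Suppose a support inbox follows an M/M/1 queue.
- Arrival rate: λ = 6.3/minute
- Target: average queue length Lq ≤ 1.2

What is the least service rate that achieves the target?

For M/M/1: Lq = λ²/(μ(μ-λ))
Need Lq ≤ 1.2, i.e. μ(μ-λ) ≥ λ²/1.2
μ² - 6.3μ - 39.69/1.2 ≥ 0  →  μ² - 6.3μ - 33.0750 ≥ 0
Quadratic formula (positive root): μ = [λ + √(λ² + 4×33.0750)]/2
Discriminant: 39.69 + 4×33.0750 = 171.9900, √171.9900 = 13.114496
μ ≥ (6.3 + 13.114496)/2 = 9.7072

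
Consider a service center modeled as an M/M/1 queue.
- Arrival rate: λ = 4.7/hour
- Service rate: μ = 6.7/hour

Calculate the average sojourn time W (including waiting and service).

First, compute utilization: ρ = λ/μ = 4.7/6.7 = 0.7015
For M/M/1: W = 1/(μ-λ)
W = 1/(6.7-4.7) = 1/2.00
W = 0.5000 hours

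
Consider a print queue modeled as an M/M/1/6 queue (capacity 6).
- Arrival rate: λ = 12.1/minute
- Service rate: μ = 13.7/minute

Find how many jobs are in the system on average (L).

ρ = λ/μ = 12.1/13.7 = 0.8832
P₀ = (1-ρ)/(1-ρ^(K+1)) = (1-0.8832)/(1-0.8832^7) = 0.1168/0.5808 = 0.2011
P_K = P₀×ρ^K = 0.20110 × 0.8832^6 = 0.20110 × 0.47463 = 0.09545
L = ρ[1 - (K+1)ρ^K + Kρ^(K+1)] / [(1-ρ)(1-ρ^(K+1))]
L = 0.8832 × (1 - 7×0.4746291 + 6×0.4191924) / ((1 - 0.8832) × (1 - 0.4191924)) = 2.5095 jobs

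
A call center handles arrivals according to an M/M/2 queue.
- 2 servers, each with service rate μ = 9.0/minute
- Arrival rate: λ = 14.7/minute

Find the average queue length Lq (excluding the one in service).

Traffic intensity: ρ = λ/(cμ) = 14.7/(2×9.0) = 0.8167
Since ρ = 0.8167 < 1, system is stable.
Offered load a = λ/μ = cρ = 14.7/9.0 = 1.6333
P₀ = [ Σₙ₌₀^1 aⁿ/n! + a^2/(2!(1-ρ)) ]⁻¹
Σ = a^0/0! + a^1/1! = 1.0000 + 1.6333 = 2.6333
a^2/(2!(1-ρ)) = 2.66778/(2 × 0.183333) = 7.2758
P₀ = 1/(2.6333 + 7.2758) = 0.1009
Lq = P₀·a^2·ρ / (2!(1-ρ)²) = 0.1009174 × 2.667778 × 0.8166667 / (2 × 0.03361111) = 3.2708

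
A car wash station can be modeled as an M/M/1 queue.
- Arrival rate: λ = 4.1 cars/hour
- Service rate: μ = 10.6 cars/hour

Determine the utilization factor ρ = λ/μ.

Server utilization: ρ = λ/μ
ρ = 4.1/10.6 = 0.3868
The server is busy 38.68% of the time.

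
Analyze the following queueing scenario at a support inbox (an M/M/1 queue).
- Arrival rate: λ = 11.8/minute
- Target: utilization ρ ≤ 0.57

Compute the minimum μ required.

ρ = λ/μ, so μ = λ/ρ
μ ≥ 11.8/0.57 = 20.7018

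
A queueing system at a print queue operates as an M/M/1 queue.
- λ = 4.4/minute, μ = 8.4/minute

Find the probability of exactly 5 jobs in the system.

ρ = λ/μ = 4.4/8.4 = 0.5238
P(n) = (1-ρ)ρⁿ
P(5) = (1-0.5238) × 0.5238^5
P(5) = 0.4762 × 0.03943
P(5) = 0.01878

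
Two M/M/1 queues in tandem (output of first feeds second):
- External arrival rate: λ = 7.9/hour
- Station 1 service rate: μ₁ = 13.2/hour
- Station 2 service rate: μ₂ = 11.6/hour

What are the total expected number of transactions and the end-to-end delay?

By Jackson's theorem, each station behaves as independent M/M/1.
Station 1: ρ₁ = 7.9/13.2 = 0.5985, L₁ = ρ₁/(1-ρ₁) = λ/(μ₁-λ) = 7.9/5.30 = 1.4906
Station 2: ρ₂ = 7.9/11.6 = 0.6810, L₂ = ρ₂/(1-ρ₂) = λ/(μ₂-λ) = 7.9/3.70 = 2.1351
Total: L = L₁ + L₂ = 1.4906 + 2.1351 = 3.6257
W = L/λ = 3.6257/7.9 = 0.4589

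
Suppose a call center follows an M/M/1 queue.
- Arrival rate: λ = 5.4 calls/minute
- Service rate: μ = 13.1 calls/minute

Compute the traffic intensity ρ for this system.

Server utilization: ρ = λ/μ
ρ = 5.4/13.1 = 0.4122
The server is busy 41.22% of the time.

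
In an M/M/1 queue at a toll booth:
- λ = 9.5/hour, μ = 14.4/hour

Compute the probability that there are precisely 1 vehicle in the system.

ρ = λ/μ = 9.5/14.4 = 0.6597
P(n) = (1-ρ)ρⁿ
P(1) = (1-0.6597) × 0.6597^1
P(1) = 0.3403 × 0.6597
P(1) = 0.2245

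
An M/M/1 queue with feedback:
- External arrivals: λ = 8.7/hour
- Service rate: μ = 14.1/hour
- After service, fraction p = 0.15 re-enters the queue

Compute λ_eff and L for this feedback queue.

Effective arrival rate: λ_eff = λ/(1-p) = 8.7/(1-0.15) = 8.7/0.85 = 10.2353
ρ = λ_eff/μ = 10.2353/14.1 = 0.72591
L = ρ/(1-ρ) = 0.72591/(1-0.72591) = 2.6484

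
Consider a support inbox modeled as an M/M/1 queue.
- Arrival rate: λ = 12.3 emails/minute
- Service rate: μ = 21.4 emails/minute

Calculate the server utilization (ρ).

Server utilization: ρ = λ/μ
ρ = 12.3/21.4 = 0.5748
The server is busy 57.48% of the time.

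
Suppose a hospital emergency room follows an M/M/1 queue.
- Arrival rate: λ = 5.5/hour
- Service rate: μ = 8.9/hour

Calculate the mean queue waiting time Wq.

First, compute utilization: ρ = λ/μ = 5.5/8.9 = 0.6180
For M/M/1: Wq = λ/(μ(μ-λ))
Wq = 5.5/(8.9 × (8.9-5.5))
Wq = 5.5/(8.9 × 3.40)
Wq = 0.1818 hours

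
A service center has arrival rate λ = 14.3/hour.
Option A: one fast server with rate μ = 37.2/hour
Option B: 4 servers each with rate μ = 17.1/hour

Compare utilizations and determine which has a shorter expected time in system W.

Option A: single server μ = 37.2 (M/M/1)
  ρ_A = 14.3/37.2 = 0.3844
  W_A = 1/(μ-λ) = 1/(37.2-14.3) = 1/22.90 = 0.04367

Option B: 4 servers μ = 17.1 (M/M/4)
  ρ_B = λ/(cμ) = 14.3/(4×17.1) = 0.2091
  Offered load a = λ/μ = cρ = 14.3/17.1 = 0.8363
  P₀ = [ Σₙ₌₀^3 aⁿ/n! + a^4/(4!(1-ρ)) ]⁻¹
  Σ = a^0/0! + a^1/1! + a^2/2! + a^3/3! = 1.0000 + 0.83626 + 0.34966 + 0.097469 = 2.2834
  a^4/(4!(1-ρ)) = 0.48906/(24 × 0.79094) = 0.02576
  P₀ = 1/(2.2834 + 0.02576) = 0.4331
  Lq = P₀·a^4·ρ / (4!(1-ρ)²) = 0.43306 × 0.48906 × 0.20906 / (24 × 0.62558) = 0.002949
  Wq_B = Lq/λ = 0.002949/14.3 = 0.0002062
  W_B = Wq_B + 1/μ = 0.0002062 + 0.05848 = 0.05869

Since W_A = 0.04367 < W_B = 0.05869, Option A (single fast server) has the shorter time in system.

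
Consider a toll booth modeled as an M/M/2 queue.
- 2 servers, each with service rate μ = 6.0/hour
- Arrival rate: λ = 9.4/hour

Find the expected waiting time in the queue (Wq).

Traffic intensity: ρ = λ/(cμ) = 9.4/(2×6.0) = 0.7833
Since ρ = 0.7833 < 1, system is stable.
Offered load a = λ/μ = cρ = 9.4/6.0 = 1.5667
P₀ = [ Σₙ₌₀^1 aⁿ/n! + a^2/(2!(1-ρ)) ]⁻¹
Σ = a^0/0! + a^1/1! = 1.0000 + 1.5667 = 2.5667
a^2/(2!(1-ρ)) = 2.45444/(2 × 0.216667) = 5.6641
P₀ = 1/(2.5667 + 5.6641) = 0.1215
Lq = P₀·a^2·ρ / (2!(1-ρ)²) = 0.12150 × 2.4544 × 0.78333 / (2 × 0.046944) = 2.4880
Wq = Lq/λ = 2.4880/9.4 = 0.2647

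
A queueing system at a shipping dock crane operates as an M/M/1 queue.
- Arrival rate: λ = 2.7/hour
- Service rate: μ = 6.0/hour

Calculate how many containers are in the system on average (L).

ρ = λ/μ = 2.7/6.0 = 0.4500
For M/M/1: L = λ/(μ-λ)
L = 2.7/(6.0-2.7) = 2.7/3.30
L = 0.8182 containers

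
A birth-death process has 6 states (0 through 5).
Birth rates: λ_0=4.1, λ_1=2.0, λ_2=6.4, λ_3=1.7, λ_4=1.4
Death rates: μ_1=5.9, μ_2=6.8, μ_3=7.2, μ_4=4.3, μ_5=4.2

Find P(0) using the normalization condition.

Ratios P(n)/P(0) = (λ₀···λₙ₋₁)/(μ₁···μₙ):
P(1)/P(0) = (4.1)/(5.9) = 0.694915
P(2)/P(0) = (4.1×2.0)/(5.9×6.8) = 0.204387
P(3)/P(0) = (4.1×2.0×6.4)/(5.9×6.8×7.2) = 0.181677
P(4)/P(0) = (4.1×2.0×6.4×1.7)/(5.9×6.8×7.2×4.3) = 0.0718259
P(5)/P(0) = (4.1×2.0×6.4×1.7×1.4)/(5.9×6.8×7.2×4.3×4.2) = 0.0239420

Normalization: ∑ P(n) = 1
P(0) × (1.00000 + 0.694915 + 0.204387 + 0.181677 + 0.0718259 + 0.0239420) = 1
P(0) × 2.1767 = 1
P(0) = 1/2.1767 = 0.4594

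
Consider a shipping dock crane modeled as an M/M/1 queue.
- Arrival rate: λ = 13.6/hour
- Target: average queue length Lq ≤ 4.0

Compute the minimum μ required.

For M/M/1: Lq = λ²/(μ(μ-λ))
Need Lq ≤ 4.0, i.e. μ(μ-λ) ≥ λ²/4.0
μ² - 13.6μ - 184.96/4.0 ≥ 0  →  μ² - 13.6μ - 46.2400 ≥ 0
Quadratic formula (positive root): μ = [λ + √(λ² + 4×46.2400)]/2
Discriminant: 184.96 + 4×46.2400 = 369.9200, √369.9200 = 19.2333
μ ≥ (13.6 + 19.2333)/2 = 16.4167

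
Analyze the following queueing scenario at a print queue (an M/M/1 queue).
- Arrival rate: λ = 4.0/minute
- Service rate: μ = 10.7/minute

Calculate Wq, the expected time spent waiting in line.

First, compute utilization: ρ = λ/μ = 4.0/10.7 = 0.3738
For M/M/1: Wq = λ/(μ(μ-λ))
Wq = 4.0/(10.7 × (10.7-4.0))
Wq = 4.0/(10.7 × 6.70)
Wq = 0.05580 minutes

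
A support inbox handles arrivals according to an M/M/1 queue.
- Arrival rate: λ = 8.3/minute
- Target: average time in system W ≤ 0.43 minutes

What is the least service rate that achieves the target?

For M/M/1: W = 1/(μ-λ)
Need W ≤ 0.43, so 1/(μ-λ) ≤ 0.43
μ - λ ≥ 1/0.43 = 2.3256
μ ≥ 8.3 + 2.3256 = 10.6256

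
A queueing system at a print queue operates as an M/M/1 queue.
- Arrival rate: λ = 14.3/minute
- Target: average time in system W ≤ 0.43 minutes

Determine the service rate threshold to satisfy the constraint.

For M/M/1: W = 1/(μ-λ)
Need W ≤ 0.43, so 1/(μ-λ) ≤ 0.43
μ - λ ≥ 1/0.43 = 2.3256
μ ≥ 14.3 + 2.3256 = 16.6256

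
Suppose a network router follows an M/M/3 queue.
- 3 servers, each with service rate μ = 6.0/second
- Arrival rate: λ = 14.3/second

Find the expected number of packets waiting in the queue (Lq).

Traffic intensity: ρ = λ/(cμ) = 14.3/(3×6.0) = 0.7944
Since ρ = 0.7944 < 1, system is stable.
Offered load a = λ/μ = cρ = 14.3/6.0 = 2.3833
P₀ = [ Σₙ₌₀^2 aⁿ/n! + a^3/(3!(1-ρ)) ]⁻¹
Σ = a^0/0! + a^1/1! + a^2/2! = 1.00000 + 2.38333 + 2.84014 = 6.2235
a^3/(3!(1-ρ)) = 13.53800/(6 × 0.2055556) = 10.9768
P₀ = 1/(6.2235 + 10.9768) = 0.05814
Lq = P₀·a^3·ρ / (3!(1-ρ)²) = 0.058139 × 13.5380 × 0.79444 / (6 × 0.042253) = 2.4665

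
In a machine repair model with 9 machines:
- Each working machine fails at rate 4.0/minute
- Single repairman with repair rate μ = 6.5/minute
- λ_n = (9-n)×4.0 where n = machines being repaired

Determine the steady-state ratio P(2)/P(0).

P(2)/P(0) = ∏_{i=0}^{2-1} λ_i/μ_{i+1}
= (9-0)×4.0/6.5 × (9-1)×4.0/6.5
= 27.2663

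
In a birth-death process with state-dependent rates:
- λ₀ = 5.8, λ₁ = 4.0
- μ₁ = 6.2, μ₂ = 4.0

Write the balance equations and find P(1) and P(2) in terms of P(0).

Balance equations:
State 0: λ₀P₀ = μ₁P₁ → P₁ = (λ₀/μ₁)P₀ = (5.8/6.2)P₀ = 0.9355P₀
State 1: P₂ = (λ₀λ₁)/(μ₁μ₂)P₀ = (5.8×4.0)/(6.2×4.0)P₀ = 0.9355P₀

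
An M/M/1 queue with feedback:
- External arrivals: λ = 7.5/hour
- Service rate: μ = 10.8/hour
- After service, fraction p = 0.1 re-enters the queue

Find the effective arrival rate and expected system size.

Effective arrival rate: λ_eff = λ/(1-p) = 7.5/(1-0.1) = 7.5/0.90 = 8.33333
ρ = λ_eff/μ = 8.33333/10.8 = 0.771605
L = ρ/(1-ρ) = 0.771605/(1-0.771605) = 3.3784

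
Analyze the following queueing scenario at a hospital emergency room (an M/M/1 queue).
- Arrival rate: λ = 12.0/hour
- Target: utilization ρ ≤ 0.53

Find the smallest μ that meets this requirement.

ρ = λ/μ, so μ = λ/ρ
μ ≥ 12.0/0.53 = 22.6415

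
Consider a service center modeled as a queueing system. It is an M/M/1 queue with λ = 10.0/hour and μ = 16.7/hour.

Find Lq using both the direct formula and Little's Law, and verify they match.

Method 1 (direct): Lq = λ²/(μ(μ-λ)) = 100.00/(16.7 × 6.70) = 0.8937

Method 2 (Little's Law):
W = 1/(μ-λ) = 1/6.70 = 0.14925
Wq = W - 1/μ = 0.14925 - 0.059880 = 0.08937
Lq = λWq = 10.0 × 0.08937 = 0.8937 ✔ (matches Method 1)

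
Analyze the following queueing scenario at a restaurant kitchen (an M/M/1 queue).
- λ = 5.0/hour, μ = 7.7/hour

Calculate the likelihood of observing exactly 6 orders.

ρ = λ/μ = 5.0/7.7 = 0.64935
P(n) = (1-ρ)ρⁿ
P(6) = (1-0.64935) × 0.64935^6
P(6) = 0.3507 × 0.07497
P(6) = 0.02629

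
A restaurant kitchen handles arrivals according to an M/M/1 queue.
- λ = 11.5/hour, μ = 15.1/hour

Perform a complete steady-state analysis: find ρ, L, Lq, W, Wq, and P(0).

Step 1: ρ = λ/μ = 11.5/15.1 = 0.7616
Step 2: L = λ/(μ-λ) = 11.5/3.60 = 3.1944
Step 3: Lq = λ²/(μ(μ-λ)) = 132.25/(15.1×3.60) = 2.4329
Step 4: W = 1/(μ-λ) = 1/3.60 = 0.277778
Step 5: Wq = λ/(μ(μ-λ)) = 11.5/(15.1×3.60) = 0.2116
Step 6: P(0) = 1-ρ = 0.2384
Verify: L = λW = 11.5×0.277778 = 3.1944 ✔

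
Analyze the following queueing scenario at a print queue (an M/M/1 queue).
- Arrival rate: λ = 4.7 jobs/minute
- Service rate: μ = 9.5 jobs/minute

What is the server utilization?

Server utilization: ρ = λ/μ
ρ = 4.7/9.5 = 0.4947
The server is busy 49.47% of the time.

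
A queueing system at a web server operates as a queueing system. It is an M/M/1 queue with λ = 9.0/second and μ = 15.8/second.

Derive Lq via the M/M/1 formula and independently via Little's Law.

Method 1 (direct): Lq = λ²/(μ(μ-λ)) = 81.00/(15.8 × 6.80) = 0.7539

Method 2 (Little's Law):
W = 1/(μ-λ) = 1/6.80 = 0.14706
Wq = W - 1/μ = 0.14706 - 0.063291 = 0.08377
Lq = λWq = 9.0 × 0.08377 = 0.7539 ✔ (matches Method 1)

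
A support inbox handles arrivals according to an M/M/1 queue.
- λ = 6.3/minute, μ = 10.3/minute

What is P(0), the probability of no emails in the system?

ρ = λ/μ = 6.3/10.3 = 0.6117
P(0) = 1 - ρ = 1 - 0.6117 = 0.3883
The server is idle 38.83% of the time.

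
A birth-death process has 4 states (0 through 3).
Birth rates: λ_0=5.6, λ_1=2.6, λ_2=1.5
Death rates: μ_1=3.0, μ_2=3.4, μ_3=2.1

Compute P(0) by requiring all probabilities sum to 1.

Ratios P(n)/P(0) = (λ₀···λₙ₋₁)/(μ₁···μₙ):
P(1)/P(0) = (5.6)/(3.0) = 1.86667
P(2)/P(0) = (5.6×2.6)/(3.0×3.4) = 1.42745
P(3)/P(0) = (5.6×2.6×1.5)/(3.0×3.4×2.1) = 1.01961

Normalization: ∑ P(n) = 1
P(0) × (1.00000 + 1.86667 + 1.42745 + 1.01961) = 1
P(0) × 5.3137 = 1
P(0) = 1/5.3137 = 0.1882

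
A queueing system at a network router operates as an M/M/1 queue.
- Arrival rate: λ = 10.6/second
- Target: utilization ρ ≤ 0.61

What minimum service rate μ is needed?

ρ = λ/μ, so μ = λ/ρ
μ ≥ 10.6/0.61 = 17.3770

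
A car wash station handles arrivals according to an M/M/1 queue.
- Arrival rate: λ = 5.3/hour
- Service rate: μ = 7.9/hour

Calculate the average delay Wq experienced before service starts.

First, compute utilization: ρ = λ/μ = 5.3/7.9 = 0.6709
For M/M/1: Wq = λ/(μ(μ-λ))
Wq = 5.3/(7.9 × (7.9-5.3))
Wq = 5.3/(7.9 × 2.60)
Wq = 0.2580 hours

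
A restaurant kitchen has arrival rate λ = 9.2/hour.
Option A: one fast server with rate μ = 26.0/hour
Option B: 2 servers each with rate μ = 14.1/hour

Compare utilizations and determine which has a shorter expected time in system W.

Option A: single server μ = 26.0 (M/M/1)
  ρ_A = 9.2/26.0 = 0.3538
  W_A = 1/(μ-λ) = 1/(26.0-9.2) = 1/16.80 = 0.05952

Option B: 2 servers μ = 14.1 (M/M/2)
  ρ_B = λ/(cμ) = 9.2/(2×14.1) = 0.3262
  Offered load a = λ/μ = cρ = 9.2/14.1 = 0.6525
  P₀ = [ Σₙ₌₀^1 aⁿ/n! + a^2/(2!(1-ρ)) ]⁻¹
  Σ = a^0/0! + a^1/1! = 1.0000 + 0.6525 = 1.6525
  a^2/(2!(1-ρ)) = 0.4257/(2 × 0.6738) = 0.3159
  P₀ = 1/(1.6525 + 0.3159) = 0.5080
  Lq = P₀·a^2·ρ / (2!(1-ρ)²) = 0.50802 × 0.42573 × 0.32624 / (2 × 0.45395) = 0.07772
  Wq_B = Lq/λ = 0.07772/9.2 = 0.008448
  W_B = Wq_B + 1/μ = 0.008448 + 0.07092 = 0.07937

Since W_A = 0.05952 < W_B = 0.07937, Option A (single fast server) has the shorter time in system.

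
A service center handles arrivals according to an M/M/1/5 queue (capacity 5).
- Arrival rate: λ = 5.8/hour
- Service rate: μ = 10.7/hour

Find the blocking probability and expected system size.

ρ = λ/μ = 5.8/10.7 = 0.54206
P₀ = (1-ρ)/(1-ρ^(K+1)) = (1-0.54206)/(1-0.54206^6) = 0.45794/0.97463 = 0.4699
P_K = P₀×ρ^K = 0.4699 × 0.54206^5 = 0.4699 × 0.04680 = 0.02199
Blocking probability P_5 = 0.02199 (2.20%)
L = ρ[1 - (K+1)ρ^K + Kρ^(K+1)] / [(1-ρ)(1-ρ^(K+1))]
L = 0.54206 × (1 - 6×0.04680 + 5×0.02537) / ((1 - 0.54206) × (1 - 0.02537)) = 1.0275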